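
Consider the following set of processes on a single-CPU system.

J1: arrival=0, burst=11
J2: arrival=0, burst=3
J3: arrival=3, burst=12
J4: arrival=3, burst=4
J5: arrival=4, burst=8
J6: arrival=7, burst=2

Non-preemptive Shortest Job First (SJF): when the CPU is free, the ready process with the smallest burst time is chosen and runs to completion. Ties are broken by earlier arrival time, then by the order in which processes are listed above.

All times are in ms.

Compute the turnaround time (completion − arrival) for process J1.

28

Schedule: | J2 0-3 | J4 3-7 | J6 7-9 | J5 9-17 | J1 17-28 | J3 28-40 |
Completion: J1=28  J2=3  J3=40  J4=7  J5=17  J6=9
Turnaround(J1) = completion − arrival = 28 − 0 = 28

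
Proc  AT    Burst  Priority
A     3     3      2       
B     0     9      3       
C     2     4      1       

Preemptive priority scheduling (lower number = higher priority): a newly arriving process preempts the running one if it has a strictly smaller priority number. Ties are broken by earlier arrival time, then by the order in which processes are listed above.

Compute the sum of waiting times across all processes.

10

Gantt: | B 0-2 | C 2-6 | A 6-9 | B 9-16 |
Completion: A=9  B=16  C=6
Waiting = turnaround − burst: A=3, B=7, C=0
Total waiting = 3 + 7 + 0 = 10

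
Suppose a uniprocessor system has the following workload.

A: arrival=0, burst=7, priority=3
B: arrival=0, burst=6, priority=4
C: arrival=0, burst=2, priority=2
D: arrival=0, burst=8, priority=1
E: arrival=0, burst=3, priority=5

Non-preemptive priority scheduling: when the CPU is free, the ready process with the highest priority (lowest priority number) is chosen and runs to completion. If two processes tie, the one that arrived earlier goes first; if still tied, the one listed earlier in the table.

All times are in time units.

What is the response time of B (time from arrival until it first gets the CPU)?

Timeline: | D 0-8 | C 8-10 | A 10-17 | B 17-23 | E 23-26 |
Completion: A=17  B=23  C=10  D=8  E=26
Turnaround (C−A): A=17  B=23  C=10  D=8  E=26
Response(B) = first start − arrival = 17 − 0 = 17

17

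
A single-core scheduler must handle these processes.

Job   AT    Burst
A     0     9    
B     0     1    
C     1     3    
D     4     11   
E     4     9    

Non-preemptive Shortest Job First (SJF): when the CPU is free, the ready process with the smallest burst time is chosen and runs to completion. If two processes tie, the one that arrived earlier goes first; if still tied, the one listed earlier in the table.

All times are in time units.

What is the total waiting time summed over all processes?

31

Timeline: | B 0-1 | C 1-4 | A 4-13 | E 13-22 | D 22-33 |
Completion: A=13  B=1  C=4  D=33  E=22
Turnaround (C−A): A=13  B=1  C=3  D=29  E=18
Waiting = turnaround − burst: A=4, B=0, C=0, D=18, E=9
Total waiting = 4 + 0 + 0 + 18 + 9 = 31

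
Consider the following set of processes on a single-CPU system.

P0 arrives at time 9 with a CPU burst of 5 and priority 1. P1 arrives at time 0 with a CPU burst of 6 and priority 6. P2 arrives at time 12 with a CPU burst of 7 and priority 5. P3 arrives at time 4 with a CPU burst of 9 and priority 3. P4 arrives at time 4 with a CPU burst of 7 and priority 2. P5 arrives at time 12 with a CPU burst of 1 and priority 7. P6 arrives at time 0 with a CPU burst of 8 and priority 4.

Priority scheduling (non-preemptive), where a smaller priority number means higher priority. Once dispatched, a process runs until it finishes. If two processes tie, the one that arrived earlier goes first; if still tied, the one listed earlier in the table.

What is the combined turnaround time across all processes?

152

Gantt: | P6 0-8 | P4 8-15 | P0 15-20 | P3 20-29 | P2 29-36 | P1 36-42 | P5 42-43 |
Completion: P0=20  P1=42  P2=36  P3=29  P4=15  P5=43  P6=8
Turnaround (C−A): P0=11  P1=42  P2=24  P3=25  P4=11  P5=31  P6=8
Turnaround = completion − arrival: P0=11, P1=42, P2=24, P3=25, P4=11, P5=31, P6=8
Total turnaround = 11 + 42 + 24 + 25 + 11 + 31 + 8 = 152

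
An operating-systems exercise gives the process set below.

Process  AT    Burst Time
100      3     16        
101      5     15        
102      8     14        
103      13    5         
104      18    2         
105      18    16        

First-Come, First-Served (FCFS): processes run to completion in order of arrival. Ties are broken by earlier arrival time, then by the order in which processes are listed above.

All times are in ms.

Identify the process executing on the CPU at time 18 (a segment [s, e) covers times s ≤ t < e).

Schedule: | idle 0-3 | 100 3-19 | 101 19-34 | 102 34-48 | 103 48-53 | 104 53-55 | 105 55-71 |
Completion: 100=19  101=34  102=48  103=53  104=55  105=71

100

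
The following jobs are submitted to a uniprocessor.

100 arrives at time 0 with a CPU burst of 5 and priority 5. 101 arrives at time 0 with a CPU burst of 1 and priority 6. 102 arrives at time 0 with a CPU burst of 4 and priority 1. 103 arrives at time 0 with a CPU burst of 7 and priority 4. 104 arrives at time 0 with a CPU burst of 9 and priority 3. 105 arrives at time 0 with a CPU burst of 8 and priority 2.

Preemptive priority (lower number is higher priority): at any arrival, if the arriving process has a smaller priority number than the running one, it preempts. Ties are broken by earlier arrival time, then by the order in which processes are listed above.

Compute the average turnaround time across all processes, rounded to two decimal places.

22.00

Schedule: | 102 0-4 | 105 4-12 | 104 12-21 | 103 21-28 | 100 28-33 | 101 33-34 |
Completion: 100=33  101=34  102=4  103=28  104=21  105=12
Turnaround (C−A): 100=33  101=34  102=4  103=28  104=21  105=12
Turnaround times: 100=33, 101=34, 102=4, 103=28, 104=21, 105=12
Average turnaround = (33+34+4+28+21+12) / 6 = 132/6 = 22.00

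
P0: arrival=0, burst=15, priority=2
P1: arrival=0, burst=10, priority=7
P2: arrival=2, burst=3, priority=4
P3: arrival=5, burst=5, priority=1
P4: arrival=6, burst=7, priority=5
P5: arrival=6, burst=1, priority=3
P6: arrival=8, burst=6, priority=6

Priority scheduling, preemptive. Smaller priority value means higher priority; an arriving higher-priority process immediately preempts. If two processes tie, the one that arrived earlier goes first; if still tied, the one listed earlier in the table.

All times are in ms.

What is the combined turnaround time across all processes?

Schedule: | P0 0-5 | P3 5-10 | P0 10-20 | P5 20-21 | P2 21-24 | P4 24-31 | P6 31-37 | P1 37-47 |
Completion: P0=20  P1=47  P2=24  P3=10  P4=31  P5=21  P6=37
Turnaround (C−A): P0=20  P1=47  P2=22  P3=5  P4=25  P5=15  P6=29
Turnaround = completion − arrival: P0=20, P1=47, P2=22, P3=5, P4=25, P5=15, P6=29
Total turnaround = 20 + 47 + 22 + 5 + 25 + 15 + 29 = 163

163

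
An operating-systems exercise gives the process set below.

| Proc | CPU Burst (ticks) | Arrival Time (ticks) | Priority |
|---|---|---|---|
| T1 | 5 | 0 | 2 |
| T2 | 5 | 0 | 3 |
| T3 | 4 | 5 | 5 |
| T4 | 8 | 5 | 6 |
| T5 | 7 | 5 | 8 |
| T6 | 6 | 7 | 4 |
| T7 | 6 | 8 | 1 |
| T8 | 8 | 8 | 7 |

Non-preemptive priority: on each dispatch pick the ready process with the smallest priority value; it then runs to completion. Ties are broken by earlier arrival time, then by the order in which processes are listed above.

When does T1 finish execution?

Timeline: | T1 0-5 | T2 5-10 | T7 10-16 | T6 16-22 | T3 22-26 | T4 26-34 | T8 34-42 | T5 42-49 |
Completion: T1=5  T2=10  T3=26  T4=34  T5=49  T6=22  T7=16  T8=42
Turnaround (C−A): T1=5  T2=10  T3=21  T4=29  T5=44  T6=15  T7=8  T8=34

5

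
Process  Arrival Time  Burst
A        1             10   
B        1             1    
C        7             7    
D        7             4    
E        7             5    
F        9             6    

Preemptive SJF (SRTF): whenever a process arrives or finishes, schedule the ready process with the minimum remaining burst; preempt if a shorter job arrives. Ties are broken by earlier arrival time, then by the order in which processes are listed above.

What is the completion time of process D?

Timeline: | idle 0-1 | B 1-2 | A 2-7 | D 7-11 | A 11-16 | E 16-21 | F 21-27 | C 27-34 |
Completion: A=16  B=2  C=34  D=11  E=21  F=27
Turnaround (C−A): A=15  B=1  C=27  D=4  E=14  F=18

11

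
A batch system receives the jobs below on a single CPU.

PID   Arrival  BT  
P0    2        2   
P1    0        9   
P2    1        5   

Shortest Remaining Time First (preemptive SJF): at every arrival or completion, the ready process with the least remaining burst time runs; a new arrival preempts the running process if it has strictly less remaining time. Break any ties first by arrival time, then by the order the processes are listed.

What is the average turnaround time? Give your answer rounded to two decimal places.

8.33

Gantt: | P1 0-1 | P2 1-2 | P0 2-4 | P2 4-8 | P1 8-16 |
Completion: P0=4  P1=16  P2=8
Turnaround (C−A): P0=2  P1=16  P2=7
Turnaround times: P0=2, P1=16, P2=7
Average turnaround = (2+16+7) / 3 = 25/3 = 8.33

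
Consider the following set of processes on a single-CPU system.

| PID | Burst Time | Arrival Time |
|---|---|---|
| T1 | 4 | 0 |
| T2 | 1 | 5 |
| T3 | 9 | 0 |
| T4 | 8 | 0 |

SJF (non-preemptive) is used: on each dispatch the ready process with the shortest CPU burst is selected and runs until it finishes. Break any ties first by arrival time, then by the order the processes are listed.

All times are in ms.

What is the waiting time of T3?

Schedule: | T1 0-4 | T4 4-12 | T2 12-13 | T3 13-22 |
Completion: T1=4  T2=13  T3=22  T4=12
Turnaround (C−A): T1=4  T2=8  T3=22  T4=12
Waiting(T3) = turnaround − burst = 22 − 9 = 13

13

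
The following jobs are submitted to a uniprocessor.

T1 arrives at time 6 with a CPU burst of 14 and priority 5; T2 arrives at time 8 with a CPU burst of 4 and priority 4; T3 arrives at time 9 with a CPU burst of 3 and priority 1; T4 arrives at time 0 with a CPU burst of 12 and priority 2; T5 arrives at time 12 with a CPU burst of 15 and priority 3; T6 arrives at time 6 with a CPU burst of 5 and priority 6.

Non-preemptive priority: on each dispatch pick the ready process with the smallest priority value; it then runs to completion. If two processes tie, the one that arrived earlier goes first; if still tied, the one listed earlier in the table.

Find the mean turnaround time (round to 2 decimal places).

Schedule: | T4 0-12 | T3 12-15 | T5 15-30 | T2 30-34 | T1 34-48 | T6 48-53 |
Completion: T1=48  T2=34  T3=15  T4=12  T5=30  T6=53
Turnaround times: T1=42, T2=26, T3=6, T4=12, T5=18, T6=47
Average turnaround = (42+26+6+12+18+47) / 6 = 151/6 = 25.17

25.17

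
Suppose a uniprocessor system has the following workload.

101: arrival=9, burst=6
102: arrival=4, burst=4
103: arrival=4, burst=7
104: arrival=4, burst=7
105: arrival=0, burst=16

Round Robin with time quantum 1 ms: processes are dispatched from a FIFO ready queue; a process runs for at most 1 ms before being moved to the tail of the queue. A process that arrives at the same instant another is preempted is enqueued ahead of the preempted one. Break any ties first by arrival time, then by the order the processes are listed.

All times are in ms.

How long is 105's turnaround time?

Gantt: | 105 0-4 | 102 4-5 | 103 5-6 | 104 6-7 | 105 7-8 | 102 8-9 | 103 9-10 | 104 10-11 | 105 11-12 | 101 12-13 | 102 13-14 | 103 14-15 | 104 15-16 | 105 16-17 | 101 17-18 | 102 18-19 | 103 19-20 | 104 20-21 | 105 21-22 | 101 22-23 | 103 23-24 | 104 24-25 | 105 25-26 | 101 26-27 | 103 27-28 | 104 28-29 | 105 29-30 | 101 30-31 | 103 31-32 | 104 32-33 | 105 33-34 | 101 34-35 | 105 35-40 |
Completion: 101=35  102=19  103=32  104=33  105=40
Turnaround(105) = completion − arrival = 40 − 0 = 40

40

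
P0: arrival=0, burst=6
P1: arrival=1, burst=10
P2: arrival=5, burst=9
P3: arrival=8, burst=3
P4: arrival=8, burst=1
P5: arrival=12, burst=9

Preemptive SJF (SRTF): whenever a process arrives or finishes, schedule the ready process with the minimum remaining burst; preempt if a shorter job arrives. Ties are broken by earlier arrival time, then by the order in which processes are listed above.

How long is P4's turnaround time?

Gantt: | P0 0-6 | P2 6-8 | P4 8-9 | P3 9-12 | P2 12-19 | P5 19-28 | P1 28-38 |
Completion: P0=6  P1=38  P2=19  P3=12  P4=9  P5=28
Turnaround (C−A): P0=6  P1=37  P2=14  P3=4  P4=1  P5=16
Turnaround(P4) = completion − arrival = 9 − 8 = 1

1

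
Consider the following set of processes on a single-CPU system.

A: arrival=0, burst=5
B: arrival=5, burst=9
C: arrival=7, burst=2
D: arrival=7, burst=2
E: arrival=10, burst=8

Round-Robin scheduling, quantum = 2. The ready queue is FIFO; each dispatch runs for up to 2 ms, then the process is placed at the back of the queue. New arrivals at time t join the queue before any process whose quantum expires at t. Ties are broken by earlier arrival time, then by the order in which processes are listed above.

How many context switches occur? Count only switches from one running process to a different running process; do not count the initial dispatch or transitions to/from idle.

11

Gantt: | A 0-5 | B 5-7 | C 7-9 | D 9-11 | B 11-13 | E 13-15 | B 15-17 | E 17-19 | B 19-21 | E 21-23 | B 23-24 | E 24-26 |
Completion: A=5  B=24  C=9  D=11  E=26
Turnaround (C−A): A=5  B=19  C=2  D=4  E=16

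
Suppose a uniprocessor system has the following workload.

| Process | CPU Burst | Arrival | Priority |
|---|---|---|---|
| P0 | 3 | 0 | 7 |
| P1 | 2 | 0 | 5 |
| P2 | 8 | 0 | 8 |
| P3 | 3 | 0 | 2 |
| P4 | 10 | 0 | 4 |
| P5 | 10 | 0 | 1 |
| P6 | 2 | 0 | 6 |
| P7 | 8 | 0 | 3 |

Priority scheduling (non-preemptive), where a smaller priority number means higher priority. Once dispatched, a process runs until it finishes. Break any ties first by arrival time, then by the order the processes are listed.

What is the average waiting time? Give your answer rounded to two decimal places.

Timeline: | P5 0-10 | P3 10-13 | P7 13-21 | P4 21-31 | P1 31-33 | P6 33-35 | P0 35-38 | P2 38-46 |
Completion: P0=38  P1=33  P2=46  P3=13  P4=31  P5=10  P6=35  P7=21
Waiting times: P0=35, P1=31, P2=38, P3=10, P4=21, P5=0, P6=33, P7=13
Average waiting = (35+31+38+10+21+0+33+13) / 8 = 181/8 = 22.63

22.63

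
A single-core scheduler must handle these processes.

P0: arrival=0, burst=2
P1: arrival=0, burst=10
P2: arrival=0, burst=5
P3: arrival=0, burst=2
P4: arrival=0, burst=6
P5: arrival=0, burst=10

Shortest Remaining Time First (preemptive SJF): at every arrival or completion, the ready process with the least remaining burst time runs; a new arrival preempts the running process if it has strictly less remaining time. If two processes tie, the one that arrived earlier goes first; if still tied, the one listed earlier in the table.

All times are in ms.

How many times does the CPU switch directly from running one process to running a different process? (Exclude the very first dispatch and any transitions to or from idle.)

5

Schedule: | P0 0-2 | P3 2-4 | P2 4-9 | P4 9-15 | P1 15-25 | P5 25-35 |
Completion: P0=2  P1=25  P2=9  P3=4  P4=15  P5=35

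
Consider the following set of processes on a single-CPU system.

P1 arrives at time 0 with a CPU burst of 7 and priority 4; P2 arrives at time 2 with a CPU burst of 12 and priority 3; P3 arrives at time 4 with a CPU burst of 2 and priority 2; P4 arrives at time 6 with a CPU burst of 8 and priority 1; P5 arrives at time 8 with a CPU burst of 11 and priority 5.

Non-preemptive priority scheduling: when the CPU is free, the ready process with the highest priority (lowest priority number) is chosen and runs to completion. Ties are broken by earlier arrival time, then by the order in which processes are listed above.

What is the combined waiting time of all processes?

Schedule: | P1 0-7 | P4 7-15 | P3 15-17 | P2 17-29 | P5 29-40 |
Completion: P1=7  P2=29  P3=17  P4=15  P5=40
Waiting = turnaround − burst: P1=0, P2=15, P3=11, P4=1, P5=21
Total waiting = 0 + 15 + 11 + 1 + 21 = 48

48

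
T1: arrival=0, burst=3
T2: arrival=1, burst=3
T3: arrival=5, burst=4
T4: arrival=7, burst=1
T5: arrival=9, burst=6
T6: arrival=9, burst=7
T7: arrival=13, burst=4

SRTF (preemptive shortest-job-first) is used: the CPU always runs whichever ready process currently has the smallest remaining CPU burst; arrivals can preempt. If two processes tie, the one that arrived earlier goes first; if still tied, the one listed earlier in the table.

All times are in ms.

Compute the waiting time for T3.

2

Timeline: | T1 0-3 | T2 3-6 | T3 6-7 | T4 7-8 | T3 8-11 | T5 11-17 | T7 17-21 | T6 21-28 |
Completion: T1=3  T2=6  T3=11  T4=8  T5=17  T6=28  T7=21
Turnaround (C−A): T1=3  T2=5  T3=6  T4=1  T5=8  T6=19  T7=8
Waiting(T3) = turnaround − burst = 6 − 4 = 2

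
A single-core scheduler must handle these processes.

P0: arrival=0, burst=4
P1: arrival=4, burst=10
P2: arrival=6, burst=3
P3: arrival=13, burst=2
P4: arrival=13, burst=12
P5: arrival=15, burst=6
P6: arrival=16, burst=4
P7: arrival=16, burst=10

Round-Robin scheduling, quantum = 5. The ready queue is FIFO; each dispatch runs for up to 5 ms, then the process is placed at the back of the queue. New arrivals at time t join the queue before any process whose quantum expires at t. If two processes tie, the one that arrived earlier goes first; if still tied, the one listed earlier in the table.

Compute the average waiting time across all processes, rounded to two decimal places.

Schedule: | P0 0-4 | P1 4-9 | P2 9-12 | P1 12-17 | P3 17-19 | P4 19-24 | P5 24-29 | P6 29-33 | P7 33-38 | P4 38-43 | P5 43-44 | P7 44-49 | P4 49-51 |
Completion: P0=4  P1=17  P2=12  P3=19  P4=51  P5=44  P6=33  P7=49
Turnaround (C−A): P0=4  P1=13  P2=6  P3=6  P4=38  P5=29  P6=17  P7=33
Waiting times: P0=0, P1=3, P2=3, P3=4, P4=26, P5=23, P6=13, P7=23
Average waiting = (0+3+3+4+26+23+13+23) / 8 = 95/8 = 11.88

11.88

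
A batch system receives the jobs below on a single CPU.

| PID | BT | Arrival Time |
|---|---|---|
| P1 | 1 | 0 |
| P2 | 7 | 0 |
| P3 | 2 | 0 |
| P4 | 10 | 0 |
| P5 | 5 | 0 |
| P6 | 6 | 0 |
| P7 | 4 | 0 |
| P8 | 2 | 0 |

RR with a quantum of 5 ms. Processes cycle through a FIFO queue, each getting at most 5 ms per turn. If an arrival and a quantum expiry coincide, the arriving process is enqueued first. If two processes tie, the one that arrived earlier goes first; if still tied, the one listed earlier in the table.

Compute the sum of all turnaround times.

187

Timeline: | P1 0-1 | P2 1-6 | P3 6-8 | P4 8-13 | P5 13-18 | P6 18-23 | P7 23-27 | P8 27-29 | P2 29-31 | P4 31-36 | P6 36-37 |
Completion: P1=1  P2=31  P3=8  P4=36  P5=18  P6=37  P7=27  P8=29
Turnaround (C−A): P1=1  P2=31  P3=8  P4=36  P5=18  P6=37  P7=27  P8=29
Turnaround = completion − arrival: P1=1, P2=31, P3=8, P4=36, P5=18, P6=37, P7=27, P8=29
Total turnaround = 1 + 31 + 8 + 36 + 18 + 37 + 27 + 29 = 187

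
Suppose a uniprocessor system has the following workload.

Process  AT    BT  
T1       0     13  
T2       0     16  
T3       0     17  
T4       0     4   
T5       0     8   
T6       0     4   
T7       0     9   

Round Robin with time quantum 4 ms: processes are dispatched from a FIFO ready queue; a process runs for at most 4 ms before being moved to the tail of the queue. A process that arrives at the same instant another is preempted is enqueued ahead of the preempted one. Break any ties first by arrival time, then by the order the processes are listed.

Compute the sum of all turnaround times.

344

Schedule: | T1 0-4 | T2 4-8 | T3 8-12 | T4 12-16 | T5 16-20 | T6 20-24 | T7 24-28 | T1 28-32 | T2 32-36 | T3 36-40 | T5 40-44 | T7 44-48 | T1 48-52 | T2 52-56 | T3 56-60 | T7 60-61 | T1 61-62 | T2 62-66 | T3 66-71 |
Completion: T1=62  T2=66  T3=71  T4=16  T5=44  T6=24  T7=61
Turnaround = completion − arrival: T1=62, T2=66, T3=71, T4=16, T5=44, T6=24, T7=61
Total turnaround = 62 + 66 + 71 + 16 + 44 + 24 + 61 = 344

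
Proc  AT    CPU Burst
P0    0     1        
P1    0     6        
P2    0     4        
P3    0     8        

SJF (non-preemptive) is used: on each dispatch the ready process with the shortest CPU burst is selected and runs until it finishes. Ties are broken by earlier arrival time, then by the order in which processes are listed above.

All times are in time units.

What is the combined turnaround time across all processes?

36

Gantt: | P0 0-1 | P2 1-5 | P1 5-11 | P3 11-19 |
Completion: P0=1  P1=11  P2=5  P3=19
Turnaround (C−A): P0=1  P1=11  P2=5  P3=19
Turnaround = completion − arrival: P0=1, P1=11, P2=5, P3=19
Total turnaround = 1 + 11 + 5 + 19 = 36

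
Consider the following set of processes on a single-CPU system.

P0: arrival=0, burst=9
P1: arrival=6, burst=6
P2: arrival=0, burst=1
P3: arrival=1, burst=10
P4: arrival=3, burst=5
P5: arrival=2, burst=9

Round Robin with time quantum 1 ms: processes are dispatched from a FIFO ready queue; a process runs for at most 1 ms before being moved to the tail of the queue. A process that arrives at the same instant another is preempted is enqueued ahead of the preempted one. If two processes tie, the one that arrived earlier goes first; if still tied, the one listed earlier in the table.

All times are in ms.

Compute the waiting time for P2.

1

Schedule: | P0 0-1 | P2 1-2 | P3 2-3 | P0 3-4 | P5 4-5 | P4 5-6 | P3 6-7 | P0 7-8 | P5 8-9 | P1 9-10 | P4 10-11 | P3 11-12 | P0 12-13 | P5 13-14 | P1 14-15 | P4 15-16 | P3 16-17 | P0 17-18 | P5 18-19 | P1 19-20 | P4 20-21 | P3 21-22 | P0 22-23 | P5 23-24 | P1 24-25 | P4 25-26 | P3 26-27 | P0 27-28 | P5 28-29 | P1 29-30 | P3 30-31 | P0 31-32 | P5 32-33 | P1 33-34 | P3 34-35 | P0 35-36 | P5 36-37 | P3 37-38 | P5 38-39 | P3 39-40 |
Completion: P0=36  P1=34  P2=2  P3=40  P4=26  P5=39
Turnaround (C−A): P0=36  P1=28  P2=2  P3=39  P4=23  P5=37
Waiting(P2) = turnaround − burst = 2 − 1 = 1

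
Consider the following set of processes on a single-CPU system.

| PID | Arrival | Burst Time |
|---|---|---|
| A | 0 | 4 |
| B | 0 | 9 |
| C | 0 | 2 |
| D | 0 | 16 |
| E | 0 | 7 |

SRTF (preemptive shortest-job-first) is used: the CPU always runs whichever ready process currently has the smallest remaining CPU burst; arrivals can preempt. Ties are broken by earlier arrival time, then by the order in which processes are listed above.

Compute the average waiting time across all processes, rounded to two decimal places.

8.60

Gantt: | C 0-2 | A 2-6 | E 6-13 | B 13-22 | D 22-38 |
Completion: A=6  B=22  C=2  D=38  E=13
Waiting times: A=2, B=13, C=0, D=22, E=6
Average waiting = (2+13+0+22+6) / 5 = 43/5 = 8.60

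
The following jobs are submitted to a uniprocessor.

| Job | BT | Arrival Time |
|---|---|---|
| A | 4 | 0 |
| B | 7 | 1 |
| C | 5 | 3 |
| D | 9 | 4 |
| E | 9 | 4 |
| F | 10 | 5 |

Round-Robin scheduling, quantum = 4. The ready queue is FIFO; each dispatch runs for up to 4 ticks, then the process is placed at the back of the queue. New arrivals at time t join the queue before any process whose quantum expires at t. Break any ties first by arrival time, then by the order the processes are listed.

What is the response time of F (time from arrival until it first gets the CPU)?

15

Timeline: | A 0-4 | B 4-8 | C 8-12 | D 12-16 | E 16-20 | F 20-24 | B 24-27 | C 27-28 | D 28-32 | E 32-36 | F 36-40 | D 40-41 | E 41-42 | F 42-44 |
Completion: A=4  B=27  C=28  D=41  E=42  F=44
Turnaround (C−A): A=4  B=26  C=25  D=37  E=38  F=39
Response(F) = first start − arrival = 20 − 5 = 15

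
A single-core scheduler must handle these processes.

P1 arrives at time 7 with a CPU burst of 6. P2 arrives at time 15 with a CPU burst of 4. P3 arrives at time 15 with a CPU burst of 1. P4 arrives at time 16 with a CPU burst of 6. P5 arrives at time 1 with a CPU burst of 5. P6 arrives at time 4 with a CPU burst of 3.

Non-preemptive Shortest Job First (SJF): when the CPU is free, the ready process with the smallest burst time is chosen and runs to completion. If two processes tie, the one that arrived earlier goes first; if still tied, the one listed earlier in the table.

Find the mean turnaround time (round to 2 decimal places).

Timeline: | idle 0-1 | P5 1-6 | P6 6-9 | P1 9-15 | P3 15-16 | P2 16-20 | P4 20-26 |
Completion: P1=15  P2=20  P3=16  P4=26  P5=6  P6=9
Turnaround (C−A): P1=8  P2=5  P3=1  P4=10  P5=5  P6=5
Turnaround times: P1=8, P2=5, P3=1, P4=10, P5=5, P6=5
Average turnaround = (8+5+1+10+5+5) / 6 = 34/6 = 5.67

5.67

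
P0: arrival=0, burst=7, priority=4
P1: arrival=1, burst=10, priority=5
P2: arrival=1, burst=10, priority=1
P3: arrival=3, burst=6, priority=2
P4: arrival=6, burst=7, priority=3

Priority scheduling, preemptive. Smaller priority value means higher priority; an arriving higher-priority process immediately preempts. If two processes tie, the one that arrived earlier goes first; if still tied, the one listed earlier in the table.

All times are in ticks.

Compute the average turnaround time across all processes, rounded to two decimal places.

Gantt: | P0 0-1 | P2 1-11 | P3 11-17 | P4 17-24 | P0 24-30 | P1 30-40 |
Completion: P0=30  P1=40  P2=11  P3=17  P4=24
Turnaround times: P0=30, P1=39, P2=10, P3=14, P4=18
Average turnaround = (30+39+10+14+18) / 5 = 111/5 = 22.20

22.20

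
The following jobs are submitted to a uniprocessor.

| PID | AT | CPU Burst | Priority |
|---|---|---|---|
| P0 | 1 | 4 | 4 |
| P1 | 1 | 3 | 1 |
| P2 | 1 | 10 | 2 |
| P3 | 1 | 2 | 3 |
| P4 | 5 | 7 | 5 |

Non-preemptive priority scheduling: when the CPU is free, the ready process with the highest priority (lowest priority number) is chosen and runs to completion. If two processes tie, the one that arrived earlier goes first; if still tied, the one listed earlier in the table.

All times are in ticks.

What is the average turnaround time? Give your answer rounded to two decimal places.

Schedule: | idle 0-1 | P1 1-4 | P2 4-14 | P3 14-16 | P0 16-20 | P4 20-27 |
Completion: P0=20  P1=4  P2=14  P3=16  P4=27
Turnaround (C−A): P0=19  P1=3  P2=13  P3=15  P4=22
Turnaround times: P0=19, P1=3, P2=13, P3=15, P4=22
Average turnaround = (19+3+13+15+22) / 5 = 72/5 = 14.40

14.40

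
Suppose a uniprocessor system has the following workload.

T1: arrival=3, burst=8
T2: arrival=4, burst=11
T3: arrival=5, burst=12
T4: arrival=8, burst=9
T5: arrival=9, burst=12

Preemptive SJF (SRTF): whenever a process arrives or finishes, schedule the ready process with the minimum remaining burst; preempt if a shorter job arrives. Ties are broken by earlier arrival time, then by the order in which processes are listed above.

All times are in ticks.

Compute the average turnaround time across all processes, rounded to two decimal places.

Schedule: | idle 0-3 | T1 3-11 | T4 11-20 | T2 20-31 | T3 31-43 | T5 43-55 |
Completion: T1=11  T2=31  T3=43  T4=20  T5=55
Turnaround times: T1=8, T2=27, T3=38, T4=12, T5=46
Average turnaround = (8+27+38+12+46) / 5 = 131/5 = 26.20

26.20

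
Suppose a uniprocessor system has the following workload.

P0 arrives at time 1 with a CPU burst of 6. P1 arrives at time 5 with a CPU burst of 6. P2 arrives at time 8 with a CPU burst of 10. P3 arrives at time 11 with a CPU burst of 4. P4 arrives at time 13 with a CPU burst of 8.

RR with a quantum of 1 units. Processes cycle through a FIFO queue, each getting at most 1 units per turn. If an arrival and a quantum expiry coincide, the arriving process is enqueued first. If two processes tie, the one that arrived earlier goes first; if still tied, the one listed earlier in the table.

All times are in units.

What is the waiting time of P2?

Schedule: | idle 0-1 | P0 1-5 | P1 5-6 | P0 6-7 | P1 7-8 | P0 8-9 | P2 9-10 | P1 10-11 | P2 11-12 | P3 12-13 | P1 13-14 | P2 14-15 | P4 15-16 | P3 16-17 | P1 17-18 | P2 18-19 | P4 19-20 | P3 20-21 | P1 21-22 | P2 22-23 | P4 23-24 | P3 24-25 | P2 25-26 | P4 26-27 | P2 27-28 | P4 28-29 | P2 29-30 | P4 30-31 | P2 31-32 | P4 32-33 | P2 33-34 | P4 34-35 |
Completion: P0=9  P1=22  P2=34  P3=25  P4=35
Turnaround (C−A): P0=8  P1=17  P2=26  P3=14  P4=22
Waiting(P2) = turnaround − burst = 26 − 10 = 16

16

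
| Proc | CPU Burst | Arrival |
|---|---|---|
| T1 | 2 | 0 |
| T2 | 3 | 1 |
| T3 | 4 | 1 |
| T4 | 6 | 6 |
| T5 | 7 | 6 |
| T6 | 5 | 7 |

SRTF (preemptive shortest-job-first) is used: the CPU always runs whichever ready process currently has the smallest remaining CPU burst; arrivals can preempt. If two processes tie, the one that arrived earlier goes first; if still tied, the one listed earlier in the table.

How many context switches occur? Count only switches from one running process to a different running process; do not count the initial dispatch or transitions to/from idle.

5

Timeline: | T1 0-2 | T2 2-5 | T3 5-9 | T6 9-14 | T4 14-20 | T5 20-27 |
Completion: T1=2  T2=5  T3=9  T4=20  T5=27  T6=14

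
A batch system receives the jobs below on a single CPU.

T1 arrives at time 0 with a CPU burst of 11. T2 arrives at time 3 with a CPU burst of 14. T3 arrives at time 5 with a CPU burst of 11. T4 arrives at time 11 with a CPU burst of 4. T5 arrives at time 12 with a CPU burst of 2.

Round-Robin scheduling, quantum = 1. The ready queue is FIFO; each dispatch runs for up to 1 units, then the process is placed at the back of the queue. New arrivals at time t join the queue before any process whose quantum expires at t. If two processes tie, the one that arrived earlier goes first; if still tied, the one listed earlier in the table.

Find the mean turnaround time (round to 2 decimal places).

26.40

Gantt: | T1 0-3 | T2 3-4 | T1 4-5 | T2 5-6 | T3 6-7 | T1 7-8 | T2 8-9 | T3 9-10 | T1 10-11 | T2 11-12 | T3 12-13 | T4 13-14 | T1 14-15 | T5 15-16 | T2 16-17 | T3 17-18 | T4 18-19 | T1 19-20 | T5 20-21 | T2 21-22 | T3 22-23 | T4 23-24 | T1 24-25 | T2 25-26 | T3 26-27 | T4 27-28 | T1 28-29 | T2 29-30 | T3 30-31 | T1 31-32 | T2 32-33 | T3 33-34 | T2 34-35 | T3 35-36 | T2 36-37 | T3 37-38 | T2 38-39 | T3 39-40 | T2 40-42 |
Completion: T1=32  T2=42  T3=40  T4=28  T5=21
Turnaround times: T1=32, T2=39, T3=35, T4=17, T5=9
Average turnaround = (32+39+35+17+9) / 5 = 132/5 = 26.40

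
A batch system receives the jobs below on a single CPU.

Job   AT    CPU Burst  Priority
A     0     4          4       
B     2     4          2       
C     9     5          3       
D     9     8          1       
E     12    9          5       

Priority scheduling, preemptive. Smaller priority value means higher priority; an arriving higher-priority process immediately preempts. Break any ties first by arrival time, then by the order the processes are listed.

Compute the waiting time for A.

4

Schedule: | A 0-2 | B 2-6 | A 6-8 | idle 8-9 | D 9-17 | C 17-22 | E 22-31 |
Completion: A=8  B=6  C=22  D=17  E=31
Turnaround (C−A): A=8  B=4  C=13  D=8  E=19
Waiting(A) = turnaround − burst = 8 − 4 = 4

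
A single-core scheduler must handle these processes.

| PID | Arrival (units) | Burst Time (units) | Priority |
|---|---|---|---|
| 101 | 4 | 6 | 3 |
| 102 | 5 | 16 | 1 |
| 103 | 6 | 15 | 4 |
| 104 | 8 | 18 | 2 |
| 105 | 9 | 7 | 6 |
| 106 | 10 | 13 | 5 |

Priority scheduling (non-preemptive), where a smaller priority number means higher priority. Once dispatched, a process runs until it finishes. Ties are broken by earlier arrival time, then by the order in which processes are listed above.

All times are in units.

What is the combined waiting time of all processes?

Timeline: | idle 0-4 | 101 4-10 | 102 10-26 | 104 26-44 | 103 44-59 | 106 59-72 | 105 72-79 |
Completion: 101=10  102=26  103=59  104=44  105=79  106=72
Waiting = turnaround − burst: 101=0, 102=5, 103=38, 104=18, 105=63, 106=49
Total waiting = 0 + 5 + 38 + 18 + 63 + 49 = 173

173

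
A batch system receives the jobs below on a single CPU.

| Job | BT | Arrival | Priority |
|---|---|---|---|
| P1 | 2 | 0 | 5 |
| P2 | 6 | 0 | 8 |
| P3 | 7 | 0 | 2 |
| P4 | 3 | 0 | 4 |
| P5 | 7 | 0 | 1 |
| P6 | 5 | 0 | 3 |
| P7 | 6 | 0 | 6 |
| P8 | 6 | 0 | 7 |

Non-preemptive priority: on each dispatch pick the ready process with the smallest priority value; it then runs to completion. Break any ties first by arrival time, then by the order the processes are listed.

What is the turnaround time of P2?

42

Gantt: | P5 0-7 | P3 7-14 | P6 14-19 | P4 19-22 | P1 22-24 | P7 24-30 | P8 30-36 | P2 36-42 |
Completion: P1=24  P2=42  P3=14  P4=22  P5=7  P6=19  P7=30  P8=36
Turnaround (C−A): P1=24  P2=42  P3=14  P4=22  P5=7  P6=19  P7=30  P8=36
Turnaround(P2) = completion − arrival = 42 − 0 = 42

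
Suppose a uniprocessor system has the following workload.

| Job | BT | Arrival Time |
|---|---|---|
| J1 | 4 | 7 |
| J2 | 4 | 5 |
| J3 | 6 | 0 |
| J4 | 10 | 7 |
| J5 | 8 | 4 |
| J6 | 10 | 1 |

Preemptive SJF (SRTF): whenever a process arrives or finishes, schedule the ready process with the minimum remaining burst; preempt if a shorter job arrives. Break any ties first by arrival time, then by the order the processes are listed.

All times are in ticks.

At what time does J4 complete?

Timeline: | J3 0-6 | J2 6-10 | J1 10-14 | J5 14-22 | J6 22-32 | J4 32-42 |
Completion: J1=14  J2=10  J3=6  J4=42  J5=22  J6=32

42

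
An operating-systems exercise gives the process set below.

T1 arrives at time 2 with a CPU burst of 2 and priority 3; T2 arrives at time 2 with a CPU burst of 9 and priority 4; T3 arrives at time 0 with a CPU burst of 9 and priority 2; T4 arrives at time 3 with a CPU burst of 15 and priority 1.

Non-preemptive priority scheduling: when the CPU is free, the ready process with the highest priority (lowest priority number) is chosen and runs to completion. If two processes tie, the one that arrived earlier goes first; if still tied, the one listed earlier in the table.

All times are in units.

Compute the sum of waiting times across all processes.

Gantt: | T3 0-9 | T4 9-24 | T1 24-26 | T2 26-35 |
Completion: T1=26  T2=35  T3=9  T4=24
Turnaround (C−A): T1=24  T2=33  T3=9  T4=21
Waiting = turnaround − burst: T1=22, T2=24, T3=0, T4=6
Total waiting = 22 + 24 + 0 + 6 = 52

52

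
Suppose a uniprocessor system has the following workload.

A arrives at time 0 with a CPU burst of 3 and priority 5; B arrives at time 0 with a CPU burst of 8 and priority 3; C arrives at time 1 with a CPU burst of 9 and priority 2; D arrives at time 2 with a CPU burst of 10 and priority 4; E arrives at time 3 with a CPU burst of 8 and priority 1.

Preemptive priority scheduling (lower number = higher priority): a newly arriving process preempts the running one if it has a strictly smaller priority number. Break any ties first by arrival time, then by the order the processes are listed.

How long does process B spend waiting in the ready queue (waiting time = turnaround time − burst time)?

17

Gantt: | B 0-1 | C 1-3 | E 3-11 | C 11-18 | B 18-25 | D 25-35 | A 35-38 |
Completion: A=38  B=25  C=18  D=35  E=11
Turnaround (C−A): A=38  B=25  C=17  D=33  E=8
Waiting(B) = turnaround − burst = 25 − 8 = 17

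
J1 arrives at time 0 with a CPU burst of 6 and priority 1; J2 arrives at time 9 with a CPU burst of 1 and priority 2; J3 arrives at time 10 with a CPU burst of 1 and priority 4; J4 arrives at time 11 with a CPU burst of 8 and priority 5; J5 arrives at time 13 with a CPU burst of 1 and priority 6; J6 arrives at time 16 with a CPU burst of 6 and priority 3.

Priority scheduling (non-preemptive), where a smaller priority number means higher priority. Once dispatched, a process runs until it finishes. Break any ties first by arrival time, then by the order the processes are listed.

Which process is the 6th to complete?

J5

Schedule: | J1 0-6 | idle 6-9 | J2 9-10 | J3 10-11 | J4 11-19 | J6 19-25 | J5 25-26 |
Completion: J1=6  J2=10  J3=11  J4=19  J5=26  J6=25
Turnaround (C−A): J1=6  J2=1  J3=1  J4=8  J5=13  J6=9
Finish order: J1 → J2 → J3 → J4 → J6 → J5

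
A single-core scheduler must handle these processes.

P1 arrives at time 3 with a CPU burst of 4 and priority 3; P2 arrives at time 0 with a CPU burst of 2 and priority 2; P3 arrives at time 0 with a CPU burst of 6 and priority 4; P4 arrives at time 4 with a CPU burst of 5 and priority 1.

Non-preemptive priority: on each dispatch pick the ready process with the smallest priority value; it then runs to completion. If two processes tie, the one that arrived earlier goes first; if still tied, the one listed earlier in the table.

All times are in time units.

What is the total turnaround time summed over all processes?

33

Timeline: | P2 0-2 | P3 2-8 | P4 8-13 | P1 13-17 |
Completion: P1=17  P2=2  P3=8  P4=13
Turnaround (C−A): P1=14  P2=2  P3=8  P4=9
Turnaround = completion − arrival: P1=14, P2=2, P3=8, P4=9
Total turnaround = 14 + 2 + 8 + 9 = 33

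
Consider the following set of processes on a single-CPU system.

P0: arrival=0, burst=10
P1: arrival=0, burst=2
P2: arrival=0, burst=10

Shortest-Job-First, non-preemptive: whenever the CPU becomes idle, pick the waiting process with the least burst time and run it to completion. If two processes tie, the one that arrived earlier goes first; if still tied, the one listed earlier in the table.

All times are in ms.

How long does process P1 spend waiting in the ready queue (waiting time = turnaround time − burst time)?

0

Gantt: | P1 0-2 | P0 2-12 | P2 12-22 |
Completion: P0=12  P1=2  P2=22
Turnaround (C−A): P0=12  P1=2  P2=22
Waiting(P1) = turnaround − burst = 2 − 2 = 0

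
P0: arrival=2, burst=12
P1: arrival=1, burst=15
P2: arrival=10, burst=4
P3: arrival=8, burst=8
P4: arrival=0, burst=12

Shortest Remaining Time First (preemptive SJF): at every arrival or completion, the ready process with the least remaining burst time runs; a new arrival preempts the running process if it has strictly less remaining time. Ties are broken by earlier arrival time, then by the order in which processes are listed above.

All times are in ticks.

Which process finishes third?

Schedule: | P4 0-12 | P2 12-16 | P3 16-24 | P0 24-36 | P1 36-51 |
Completion: P0=36  P1=51  P2=16  P3=24  P4=12
Turnaround (C−A): P0=34  P1=50  P2=6  P3=16  P4=12
Finish order: P4 → P2 → P3 → P0 → P1

P3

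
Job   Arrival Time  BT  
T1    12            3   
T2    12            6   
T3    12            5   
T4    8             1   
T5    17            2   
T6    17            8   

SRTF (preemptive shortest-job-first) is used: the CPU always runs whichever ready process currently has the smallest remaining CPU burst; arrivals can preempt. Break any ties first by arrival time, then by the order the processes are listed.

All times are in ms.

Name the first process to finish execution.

Gantt: | idle 0-8 | T4 8-9 | idle 9-12 | T1 12-15 | T3 15-17 | T5 17-19 | T3 19-22 | T2 22-28 | T6 28-36 |
Completion: T1=15  T2=28  T3=22  T4=9  T5=19  T6=36
Turnaround (C−A): T1=3  T2=16  T3=10  T4=1  T5=2  T6=19
Finish order: T4 → T1 → T5 → T3 → T2 → T6

T4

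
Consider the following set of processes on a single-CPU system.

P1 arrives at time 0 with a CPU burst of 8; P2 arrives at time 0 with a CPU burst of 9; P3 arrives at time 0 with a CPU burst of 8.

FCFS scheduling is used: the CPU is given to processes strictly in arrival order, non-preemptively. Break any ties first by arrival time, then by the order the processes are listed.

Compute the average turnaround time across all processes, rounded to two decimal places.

Schedule: | P1 0-8 | P2 8-17 | P3 17-25 |
Completion: P1=8  P2=17  P3=25
Turnaround times: P1=8, P2=17, P3=25
Average turnaround = (8+17+25) / 3 = 50/3 = 16.67

16.67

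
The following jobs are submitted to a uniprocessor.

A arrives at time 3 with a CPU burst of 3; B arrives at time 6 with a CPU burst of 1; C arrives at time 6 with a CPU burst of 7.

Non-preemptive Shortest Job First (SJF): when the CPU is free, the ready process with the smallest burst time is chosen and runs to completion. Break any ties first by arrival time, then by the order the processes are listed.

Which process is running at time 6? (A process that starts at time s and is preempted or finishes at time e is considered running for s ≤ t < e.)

B

Schedule: | idle 0-3 | A 3-6 | B 6-7 | C 7-14 |
Completion: A=6  B=7  C=14
Turnaround (C−A): A=3  B=1  C=8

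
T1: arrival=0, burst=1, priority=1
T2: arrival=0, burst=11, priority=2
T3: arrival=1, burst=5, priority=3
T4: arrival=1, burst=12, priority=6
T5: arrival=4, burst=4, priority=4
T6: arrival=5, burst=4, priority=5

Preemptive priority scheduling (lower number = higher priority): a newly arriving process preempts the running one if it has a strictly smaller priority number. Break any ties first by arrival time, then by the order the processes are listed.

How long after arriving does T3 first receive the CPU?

11

Gantt: | T1 0-1 | T2 1-12 | T3 12-17 | T5 17-21 | T6 21-25 | T4 25-37 |
Completion: T1=1  T2=12  T3=17  T4=37  T5=21  T6=25
Response(T3) = first start − arrival = 12 − 1 = 11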